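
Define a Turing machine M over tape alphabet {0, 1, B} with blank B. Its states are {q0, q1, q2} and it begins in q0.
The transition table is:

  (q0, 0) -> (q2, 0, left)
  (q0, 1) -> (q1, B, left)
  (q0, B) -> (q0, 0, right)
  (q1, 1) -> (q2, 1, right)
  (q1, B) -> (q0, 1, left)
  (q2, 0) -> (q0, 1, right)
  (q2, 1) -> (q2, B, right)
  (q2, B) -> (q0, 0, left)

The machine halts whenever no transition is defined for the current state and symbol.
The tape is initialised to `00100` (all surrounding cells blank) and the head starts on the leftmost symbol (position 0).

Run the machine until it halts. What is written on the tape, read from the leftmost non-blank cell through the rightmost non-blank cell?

0BB000

state=q0 head=0 tape=BB[0]0100   (q0,0)→(q2,0,left)
state=q2 head=-1 tape=B[B]00100   (q2,B)→(q0,0,left)
state=q0 head=-2 tape=[B]000100   (q0,B)→(q0,0,right)
state=q0 head=-1 tape=0[0]00100   (q0,0)→(q2,0,left)
state=q2 head=-2 tape=[0]000100   (q2,0)→(q0,1,right)
state=q0 head=-1 tape=1[0]00100   (q0,0)→(q2,0,left)
state=q2 head=-2 tape=[1]000100   (q2,1)→(q2,B,right)
state=q2 head=-1 tape=B[0]00100   (q2,0)→(q0,1,right)
state=q0 head=0 tape=B1[0]0100   (q0,0)→(q2,0,left)
state=q2 head=-1 tape=B[1]00100   (q2,1)→(q2,B,right)
state=q2 head=0 tape=BB[0]0100   (q2,0)→(q0,1,right)
state=q0 head=1 tape=BB1[0]100   (q0,0)→(q2,0,left)
state=q2 head=0 tape=BB[1]0100   (q2,1)→(q2,B,right)
state=q2 head=1 tape=BBB[0]100   (q2,0)→(q0,1,right)
state=q0 head=2 tape=BBB1[1]00   (q0,1)→(q1,B,left)
state=q1 head=1 tape=BBB[1]B00   (q1,1)→(q2,1,right)
state=q2 head=2 tape=BBB1[B]00   (q2,B)→(q0,0,left)
state=q0 head=1 tape=BBB[1]000   (q0,1)→(q1,B,left)
state=q1 head=0 tape=BB[B]B000   (q1,B)→(q0,1,left)
state=q0 head=-1 tape=B[B]1B000   (q0,B)→(q0,0,right)
state=q0 head=0 tape=B0[1]B000   (q0,1)→(q1,B,left)
state=q1 head=-1 tape=B[0]BB000
The non-blank tape span at halt is 0BB000.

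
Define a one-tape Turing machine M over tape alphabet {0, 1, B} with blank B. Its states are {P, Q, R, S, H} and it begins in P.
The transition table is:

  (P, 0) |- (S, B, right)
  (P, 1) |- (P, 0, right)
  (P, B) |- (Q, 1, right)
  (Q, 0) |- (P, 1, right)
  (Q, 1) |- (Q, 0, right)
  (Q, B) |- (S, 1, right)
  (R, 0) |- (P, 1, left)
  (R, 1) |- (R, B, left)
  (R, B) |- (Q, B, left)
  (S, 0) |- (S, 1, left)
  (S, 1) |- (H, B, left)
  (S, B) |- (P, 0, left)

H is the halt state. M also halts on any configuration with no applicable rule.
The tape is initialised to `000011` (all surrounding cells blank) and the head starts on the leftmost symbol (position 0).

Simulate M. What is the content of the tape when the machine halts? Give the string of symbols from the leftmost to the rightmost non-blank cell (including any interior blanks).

P | B[0]00011   read 0 → write B, move right, go to S
S | BB[0]0011   read 0 → write 1, move left, go to S
S | B[B]10011   read B → write 0, move left, go to P
P | [B]010011   read B → write 1, move right, go to Q
Q | 1[0]10011   read 0 → write 1, move right, go to P
P | 11[1]0011   read 1 → write 0, move right, go to P
P | 110[0]011   read 0 → write B, move right, go to S
S | 110B[0]11   read 0 → write 1, move left, go to S
S | 110[B]111   read B → write 0, move left, go to P
P | 11[0]0111   read 0 → write B, move right, go to S
S | 11B[0]111   read 0 → write 1, move left, go to S
S | 11[B]1111   read B → write 0, move left, go to P
P | 1[1]01111   read 1 → write 0, move right, go to P
P | 10[0]1111   read 0 → write B, move right, go to S
S | 10B[1]111   read 1 → write B, move left, go to H
H | 10[B]B111
The non-blank tape span at halt is 10BB111.

10BB111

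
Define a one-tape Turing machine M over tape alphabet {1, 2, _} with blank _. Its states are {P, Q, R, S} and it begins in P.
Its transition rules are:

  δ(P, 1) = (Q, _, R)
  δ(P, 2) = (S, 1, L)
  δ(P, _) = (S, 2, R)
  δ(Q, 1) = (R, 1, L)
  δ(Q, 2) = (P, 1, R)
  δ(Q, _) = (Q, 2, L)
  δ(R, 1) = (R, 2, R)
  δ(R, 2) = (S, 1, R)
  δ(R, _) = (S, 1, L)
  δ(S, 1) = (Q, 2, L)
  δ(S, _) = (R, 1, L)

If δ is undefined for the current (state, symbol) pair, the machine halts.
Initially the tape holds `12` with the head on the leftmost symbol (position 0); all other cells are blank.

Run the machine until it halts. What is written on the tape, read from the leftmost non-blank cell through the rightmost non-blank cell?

state=P head=0 tape=[1]2____   (P,1)→(Q,_,R)
state=Q head=1 tape=_[2]____   (Q,2)→(P,1,R)
state=P head=2 tape=_1[_]___   (P,_)→(S,2,R)
state=S head=3 tape=_12[_]__   (S,_)→(R,1,L)
state=R head=2 tape=_1[2]1__   (R,2)→(S,1,R)
state=S head=3 tape=_11[1]__   (S,1)→(Q,2,L)
state=Q head=2 tape=_1[1]2__   (Q,1)→(R,1,L)
state=R head=1 tape=_[1]12__   (R,1)→(R,2,R)
state=R head=2 tape=_2[1]2__   (R,1)→(R,2,R)
state=R head=3 tape=_22[2]__   (R,2)→(S,1,R)
state=S head=4 tape=_221[_]_   (S,_)→(R,1,L)
state=R head=3 tape=_22[1]1_   (R,1)→(R,2,R)
state=R head=4 tape=_222[1]_   (R,1)→(R,2,R)
state=R head=5 tape=_2222[_]   (R,_)→(S,1,L)
state=S head=4 tape=_222[2]1
The non-blank tape span at halt is 22221.

22221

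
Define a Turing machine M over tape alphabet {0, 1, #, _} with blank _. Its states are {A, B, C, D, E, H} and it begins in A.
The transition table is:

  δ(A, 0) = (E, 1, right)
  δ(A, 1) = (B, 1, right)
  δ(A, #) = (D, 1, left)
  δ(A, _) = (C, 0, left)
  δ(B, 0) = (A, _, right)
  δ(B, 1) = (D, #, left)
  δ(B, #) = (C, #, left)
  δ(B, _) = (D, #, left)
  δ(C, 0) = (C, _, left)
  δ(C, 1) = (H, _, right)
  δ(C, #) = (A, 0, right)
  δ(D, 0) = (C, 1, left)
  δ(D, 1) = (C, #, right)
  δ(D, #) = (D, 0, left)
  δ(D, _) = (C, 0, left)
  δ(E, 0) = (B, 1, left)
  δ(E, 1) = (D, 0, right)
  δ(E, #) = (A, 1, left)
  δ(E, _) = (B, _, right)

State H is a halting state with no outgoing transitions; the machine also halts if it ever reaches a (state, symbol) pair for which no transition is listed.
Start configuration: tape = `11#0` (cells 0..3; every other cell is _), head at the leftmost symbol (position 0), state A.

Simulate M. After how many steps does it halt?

16

A | [1]1#0__   read 1 → write 1, move right, go to B
B | 1[1]#0__   read 1 → write #, move left, go to D
D | [1]##0__   read 1 → write #, move right, go to C
C | #[#]#0__   read # → write 0, move right, go to A
A | #0[#]0__   read # → write 1, move left, go to D
D | #[0]10__   read 0 → write 1, move left, go to C
C | [#]110__   read # → write 0, move right, go to A
A | 0[1]10__   read 1 → write 1, move right, go to B
B | 01[1]0__   read 1 → write #, move left, go to D
D | 0[1]#0__   read 1 → write #, move right, go to C
C | 0#[#]0__   read # → write 0, move right, go to A
A | 0#0[0]__   read 0 → write 1, move right, go to E
E | 0#01[_]_   read _ → write _, move right, go to B
B | 0#01_[_]   read _ → write #, move left, go to D
D | 0#01[_]#   read _ → write 0, move left, go to C
C | 0#0[1]0#   read 1 → write _, move right, go to H
H | 0#0_[0]#
M halts after 16 transitions.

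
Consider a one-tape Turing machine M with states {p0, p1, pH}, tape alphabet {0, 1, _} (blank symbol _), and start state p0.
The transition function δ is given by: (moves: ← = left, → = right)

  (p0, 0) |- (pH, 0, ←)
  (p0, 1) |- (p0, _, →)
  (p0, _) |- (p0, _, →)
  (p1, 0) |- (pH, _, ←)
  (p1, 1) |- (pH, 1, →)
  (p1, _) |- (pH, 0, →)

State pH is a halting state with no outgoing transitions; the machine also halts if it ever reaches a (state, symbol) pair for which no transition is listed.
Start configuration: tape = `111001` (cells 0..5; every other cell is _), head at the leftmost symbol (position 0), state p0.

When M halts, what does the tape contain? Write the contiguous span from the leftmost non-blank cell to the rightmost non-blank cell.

001

p0 | [1]11001   read 1 → write _, move →, go to p0
p0 | _[1]1001   read 1 → write _, move →, go to p0
p0 | __[1]001   read 1 → write _, move →, go to p0
p0 | ___[0]01   read 0 → write 0, move ←, go to pH
pH | __[_]001
The non-blank tape span at halt is 001.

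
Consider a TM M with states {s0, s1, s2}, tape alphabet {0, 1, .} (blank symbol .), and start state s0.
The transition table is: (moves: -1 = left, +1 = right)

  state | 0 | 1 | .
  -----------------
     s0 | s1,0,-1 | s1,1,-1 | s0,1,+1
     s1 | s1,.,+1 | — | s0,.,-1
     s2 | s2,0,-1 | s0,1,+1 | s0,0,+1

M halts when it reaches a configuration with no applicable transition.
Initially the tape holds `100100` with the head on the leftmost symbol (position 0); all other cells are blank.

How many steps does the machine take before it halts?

5

state=s0 head=0 tape=..[1]00100   (s0,1)→(s1,1,-1)
state=s1 head=-1 tape=.[.]100100   (s1,.)→(s0,.,-1)
state=s0 head=-2 tape=[.].100100   (s0,.)→(s0,1,+1)
state=s0 head=-1 tape=1[.]100100   (s0,.)→(s0,1,+1)
state=s0 head=0 tape=11[1]00100   (s0,1)→(s1,1,-1)
state=s1 head=-1 tape=1[1]100100
M halts after 5 transitions.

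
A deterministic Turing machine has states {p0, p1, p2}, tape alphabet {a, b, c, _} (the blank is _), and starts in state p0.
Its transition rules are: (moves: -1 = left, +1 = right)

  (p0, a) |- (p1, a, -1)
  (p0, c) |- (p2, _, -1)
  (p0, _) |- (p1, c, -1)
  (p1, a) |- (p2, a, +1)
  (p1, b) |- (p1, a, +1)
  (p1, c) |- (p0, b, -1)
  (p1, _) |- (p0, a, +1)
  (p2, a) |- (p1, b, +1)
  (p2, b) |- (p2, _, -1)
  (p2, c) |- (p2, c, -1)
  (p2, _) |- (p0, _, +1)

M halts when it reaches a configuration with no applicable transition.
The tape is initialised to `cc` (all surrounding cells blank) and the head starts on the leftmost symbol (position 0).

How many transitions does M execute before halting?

p0 | _[c]c_   read c → write _, move -1, go to p2
p2 | [_]_c_   read _ → write _, move +1, go to p0
p0 | _[_]c_   read _ → write c, move -1, go to p1
p1 | [_]cc_   read _ → write a, move +1, go to p0
p0 | a[c]c_   read c → write _, move -1, go to p2
p2 | [a]_c_   read a → write b, move +1, go to p1
p1 | b[_]c_   read _ → write a, move +1, go to p0
p0 | ba[c]_   read c → write _, move -1, go to p2
p2 | b[a]__   read a → write b, move +1, go to p1
p1 | bb[_]_   read _ → write a, move +1, go to p0
p0 | bba[_]   read _ → write c, move -1, go to p1
p1 | bb[a]c   read a → write a, move +1, go to p2
p2 | bba[c]   read c → write c, move -1, go to p2
p2 | bb[a]c   read a → write b, move +1, go to p1
p1 | bbb[c]   read c → write b, move -1, go to p0
p0 | bb[b]b
M halts after 15 transitions.

15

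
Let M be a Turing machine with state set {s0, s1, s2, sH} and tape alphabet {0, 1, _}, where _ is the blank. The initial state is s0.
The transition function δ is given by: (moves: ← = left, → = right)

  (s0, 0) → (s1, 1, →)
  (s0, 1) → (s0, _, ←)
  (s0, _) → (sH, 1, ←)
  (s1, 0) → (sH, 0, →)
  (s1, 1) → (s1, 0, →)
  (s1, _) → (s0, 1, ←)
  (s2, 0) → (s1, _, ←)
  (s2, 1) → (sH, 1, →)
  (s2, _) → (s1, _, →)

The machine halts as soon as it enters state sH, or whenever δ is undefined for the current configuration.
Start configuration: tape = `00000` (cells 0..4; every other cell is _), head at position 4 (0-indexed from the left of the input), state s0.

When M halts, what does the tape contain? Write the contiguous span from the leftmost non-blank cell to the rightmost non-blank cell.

1_11111

s0 | __0000[0]_   read 0 → write 1, move →, go to s1
s1 | __00001[_]   read _ → write 1, move ←, go to s0
s0 | __0000[1]1   read 1 → write _, move ←, go to s0
s0 | __000[0]_1   read 0 → write 1, move →, go to s1
s1 | __0001[_]1   read _ → write 1, move ←, go to s0
s0 | __000[1]11   read 1 → write _, move ←, go to s0
s0 | __00[0]_11   read 0 → write 1, move →, go to s1
s1 | __001[_]11   read _ → write 1, move ←, go to s0
s0 | __00[1]111   read 1 → write _, move ←, go to s0
s0 | __0[0]_111   read 0 → write 1, move →, go to s1
s1 | __01[_]111   read _ → write 1, move ←, go to s0
s0 | __0[1]1111   read 1 → write _, move ←, go to s0
s0 | __[0]_1111   read 0 → write 1, move →, go to s1
s1 | __1[_]1111   read _ → write 1, move ←, go to s0
s0 | __[1]11111   read 1 → write _, move ←, go to s0
s0 | _[_]_11111   read _ → write 1, move ←, go to sH
sH | [_]1_11111
The non-blank tape span at halt is 1_11111.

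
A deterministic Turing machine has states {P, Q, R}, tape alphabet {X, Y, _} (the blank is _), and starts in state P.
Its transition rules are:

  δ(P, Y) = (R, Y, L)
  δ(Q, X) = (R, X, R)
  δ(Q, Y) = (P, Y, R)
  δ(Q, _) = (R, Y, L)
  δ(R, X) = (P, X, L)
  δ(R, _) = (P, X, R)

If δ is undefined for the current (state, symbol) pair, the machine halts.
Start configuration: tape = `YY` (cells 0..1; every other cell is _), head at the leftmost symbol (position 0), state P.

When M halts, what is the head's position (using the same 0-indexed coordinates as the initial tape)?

-2

P | __[Y]Y   read Y → write Y, move L, go to R
R | _[_]YY   read _ → write X, move R, go to P
P | _X[Y]Y   read Y → write Y, move L, go to R
R | _[X]YY   read X → write X, move L, go to P
P | [_]XYY
At halt the head is at cell -2.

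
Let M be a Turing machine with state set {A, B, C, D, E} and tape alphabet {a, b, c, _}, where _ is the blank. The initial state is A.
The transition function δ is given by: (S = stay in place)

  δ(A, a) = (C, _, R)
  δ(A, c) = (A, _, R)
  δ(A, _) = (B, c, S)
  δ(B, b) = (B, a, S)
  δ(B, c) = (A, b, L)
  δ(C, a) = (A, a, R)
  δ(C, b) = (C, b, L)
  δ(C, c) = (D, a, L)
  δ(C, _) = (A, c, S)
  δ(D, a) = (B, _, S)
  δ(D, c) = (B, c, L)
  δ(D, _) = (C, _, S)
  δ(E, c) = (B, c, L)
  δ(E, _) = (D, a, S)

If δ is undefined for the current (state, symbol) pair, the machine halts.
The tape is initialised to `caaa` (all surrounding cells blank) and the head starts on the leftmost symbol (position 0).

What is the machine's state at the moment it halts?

A | [c]aaa__   read c → write _, move R, go to A
A | _[a]aa__   read a → write _, move R, go to C
C | __[a]a__   read a → write a, move R, go to A
A | __a[a]__   read a → write _, move R, go to C
C | __a_[_]_   read _ → write c, move S, go to A
A | __a_[c]_   read c → write _, move R, go to A
A | __a__[_]   read _ → write c, move S, go to B
B | __a__[c]   read c → write b, move L, go to A
A | __a_[_]b   read _ → write c, move S, go to B
B | __a_[c]b   read c → write b, move L, go to A
A | __a[_]bb   read _ → write c, move S, go to B
B | __a[c]bb   read c → write b, move L, go to A
A | __[a]bbb   read a → write _, move R, go to C
C | ___[b]bb   read b → write b, move L, go to C
C | __[_]bbb   read _ → write c, move S, go to A
A | __[c]bbb   read c → write _, move R, go to A
A | ___[b]bb
No transition is defined for (A, b); M halts in state A.

A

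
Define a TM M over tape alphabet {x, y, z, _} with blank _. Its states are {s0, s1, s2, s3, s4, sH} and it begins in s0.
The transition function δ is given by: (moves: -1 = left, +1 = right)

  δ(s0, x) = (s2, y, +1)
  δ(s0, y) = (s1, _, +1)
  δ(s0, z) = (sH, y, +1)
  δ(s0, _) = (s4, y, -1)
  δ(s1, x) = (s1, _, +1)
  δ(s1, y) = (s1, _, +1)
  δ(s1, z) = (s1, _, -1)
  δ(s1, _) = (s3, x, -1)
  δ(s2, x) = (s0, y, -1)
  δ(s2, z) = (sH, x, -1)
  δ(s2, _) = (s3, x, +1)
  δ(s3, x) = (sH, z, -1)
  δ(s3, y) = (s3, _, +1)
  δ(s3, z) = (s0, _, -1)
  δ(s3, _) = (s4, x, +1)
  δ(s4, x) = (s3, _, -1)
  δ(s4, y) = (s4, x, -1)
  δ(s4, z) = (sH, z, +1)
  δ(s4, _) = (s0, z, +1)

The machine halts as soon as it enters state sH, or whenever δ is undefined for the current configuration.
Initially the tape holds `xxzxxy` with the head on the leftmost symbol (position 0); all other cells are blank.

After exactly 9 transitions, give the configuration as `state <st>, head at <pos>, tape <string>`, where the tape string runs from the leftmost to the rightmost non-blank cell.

state=s0 head=0 tape=_[x]xzxxy   (s0,x)→(s2,y,+1)
state=s2 head=1 tape=_y[x]zxxy   (s2,x)→(s0,y,-1)
state=s0 head=0 tape=_[y]yzxxy   (s0,y)→(s1,_,+1)
state=s1 head=1 tape=__[y]zxxy   (s1,y)→(s1,_,+1)
state=s1 head=2 tape=___[z]xxy   (s1,z)→(s1,_,-1)
state=s1 head=1 tape=__[_]_xxy   (s1,_)→(s3,x,-1)
state=s3 head=0 tape=_[_]x_xxy   (s3,_)→(s4,x,+1)
state=s4 head=1 tape=_x[x]_xxy   (s4,x)→(s3,_,-1)
state=s3 head=0 tape=_[x]__xxy   (s3,x)→(sH,z,-1)
state=sH head=-1 tape=[_]z__xxy
After 9 steps: state sH, head at -1, tape z__xxy.

state sH, head at -1, tape z__xxy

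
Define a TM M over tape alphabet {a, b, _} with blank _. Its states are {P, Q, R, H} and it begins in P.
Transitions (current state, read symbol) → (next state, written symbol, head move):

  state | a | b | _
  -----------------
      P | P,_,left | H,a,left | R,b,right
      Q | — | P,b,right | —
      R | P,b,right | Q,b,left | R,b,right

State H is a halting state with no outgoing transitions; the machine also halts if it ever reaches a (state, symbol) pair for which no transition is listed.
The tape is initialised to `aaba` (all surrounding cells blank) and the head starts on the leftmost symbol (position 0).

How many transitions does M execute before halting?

5

P | _[a]aba   read a → write _, move left, go to P
P | [_]_aba   read _ → write b, move right, go to R
R | b[_]aba   read _ → write b, move right, go to R
R | bb[a]ba   read a → write b, move right, go to P
P | bbb[b]a   read b → write a, move left, go to H
H | bb[b]aa
M halts after 5 transitions.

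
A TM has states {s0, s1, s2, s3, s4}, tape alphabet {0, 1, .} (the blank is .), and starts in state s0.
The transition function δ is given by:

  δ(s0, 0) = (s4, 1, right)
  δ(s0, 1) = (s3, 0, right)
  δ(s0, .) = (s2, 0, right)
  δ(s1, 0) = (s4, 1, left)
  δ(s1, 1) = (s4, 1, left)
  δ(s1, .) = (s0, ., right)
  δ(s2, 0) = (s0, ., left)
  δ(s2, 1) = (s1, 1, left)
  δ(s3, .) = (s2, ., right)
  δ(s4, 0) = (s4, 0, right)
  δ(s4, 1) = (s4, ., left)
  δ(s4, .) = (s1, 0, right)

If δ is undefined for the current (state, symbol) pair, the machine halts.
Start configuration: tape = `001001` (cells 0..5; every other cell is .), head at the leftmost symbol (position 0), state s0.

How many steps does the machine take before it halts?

22

s0 | [0]01001...   read 0 → write 1, move right, go to s4
s4 | 1[0]1001...   read 0 → write 0, move right, go to s4
s4 | 10[1]001...   read 1 → write ., move left, go to s4
s4 | 1[0].001...   read 0 → write 0, move right, go to s4
s4 | 10[.]001...   read . → write 0, move right, go to s1
s1 | 100[0]01...   read 0 → write 1, move left, go to s4
s4 | 10[0]101...   read 0 → write 0, move right, go to s4
s4 | 100[1]01...   read 1 → write ., move left, go to s4
s4 | 10[0].01...   read 0 → write 0, move right, go to s4
s4 | 100[.]01...   read . → write 0, move right, go to s1
s1 | 1000[0]1...   read 0 → write 1, move left, go to s4
s4 | 100[0]11...   read 0 → write 0, move right, go to s4
s4 | 1000[1]1...   read 1 → write ., move left, go to s4
s4 | 100[0].1...   read 0 → write 0, move right, go to s4
s4 | 1000[.]1...   read . → write 0, move right, go to s1
s1 | 10000[1]...   read 1 → write 1, move left, go to s4
s4 | 1000[0]1...   read 0 → write 0, move right, go to s4
s4 | 10000[1]...   read 1 → write ., move left, go to s4
s4 | 1000[0]....   read 0 → write 0, move right, go to s4
s4 | 10000[.]...   read . → write 0, move right, go to s1
s1 | 100000[.]..   read . → write ., move right, go to s0
s0 | 100000.[.].   read . → write 0, move right, go to s2
s2 | 100000.0[.]
M halts after 22 transitions.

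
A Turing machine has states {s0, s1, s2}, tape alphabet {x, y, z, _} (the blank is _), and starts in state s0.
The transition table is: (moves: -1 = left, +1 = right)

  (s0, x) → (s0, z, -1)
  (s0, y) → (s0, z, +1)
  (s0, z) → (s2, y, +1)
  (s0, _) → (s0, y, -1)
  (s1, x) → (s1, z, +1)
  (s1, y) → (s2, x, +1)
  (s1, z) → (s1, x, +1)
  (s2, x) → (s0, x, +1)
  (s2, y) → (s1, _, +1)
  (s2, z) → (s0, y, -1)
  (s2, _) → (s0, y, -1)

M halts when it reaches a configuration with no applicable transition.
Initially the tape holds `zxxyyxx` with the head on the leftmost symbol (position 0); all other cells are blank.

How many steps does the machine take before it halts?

state=s0 head=0 tape=[z]xxyyxx__   (s0,z)→(s2,y,+1)
state=s2 head=1 tape=y[x]xyyxx__   (s2,x)→(s0,x,+1)
state=s0 head=2 tape=yx[x]yyxx__   (s0,x)→(s0,z,-1)
state=s0 head=1 tape=y[x]zyyxx__   (s0,x)→(s0,z,-1)
state=s0 head=0 tape=[y]zzyyxx__   (s0,y)→(s0,z,+1)
state=s0 head=1 tape=z[z]zyyxx__   (s0,z)→(s2,y,+1)
state=s2 head=2 tape=zy[z]yyxx__   (s2,z)→(s0,y,-1)
state=s0 head=1 tape=z[y]yyyxx__   (s0,y)→(s0,z,+1)
state=s0 head=2 tape=zz[y]yyxx__   (s0,y)→(s0,z,+1)
state=s0 head=3 tape=zzz[y]yxx__   (s0,y)→(s0,z,+1)
state=s0 head=4 tape=zzzz[y]xx__   (s0,y)→(s0,z,+1)
state=s0 head=5 tape=zzzzz[x]x__   (s0,x)→(s0,z,-1)
state=s0 head=4 tape=zzzz[z]zx__   (s0,z)→(s2,y,+1)
state=s2 head=5 tape=zzzzy[z]x__   (s2,z)→(s0,y,-1)
state=s0 head=4 tape=zzzz[y]yx__   (s0,y)→(s0,z,+1)
state=s0 head=5 tape=zzzzz[y]x__   (s0,y)→(s0,z,+1)
state=s0 head=6 tape=zzzzzz[x]__   (s0,x)→(s0,z,-1)
state=s0 head=5 tape=zzzzz[z]z__   (s0,z)→(s2,y,+1)
state=s2 head=6 tape=zzzzzy[z]__   (s2,z)→(s0,y,-1)
state=s0 head=5 tape=zzzzz[y]y__   (s0,y)→(s0,z,+1)
state=s0 head=6 tape=zzzzzz[y]__   (s0,y)→(s0,z,+1)
state=s0 head=7 tape=zzzzzzz[_]_   (s0,_)→(s0,y,-1)
state=s0 head=6 tape=zzzzzz[z]y_   (s0,z)→(s2,y,+1)
state=s2 head=7 tape=zzzzzzy[y]_   (s2,y)→(s1,_,+1)
state=s1 head=8 tape=zzzzzzy_[_]
M halts after 24 transitions.

24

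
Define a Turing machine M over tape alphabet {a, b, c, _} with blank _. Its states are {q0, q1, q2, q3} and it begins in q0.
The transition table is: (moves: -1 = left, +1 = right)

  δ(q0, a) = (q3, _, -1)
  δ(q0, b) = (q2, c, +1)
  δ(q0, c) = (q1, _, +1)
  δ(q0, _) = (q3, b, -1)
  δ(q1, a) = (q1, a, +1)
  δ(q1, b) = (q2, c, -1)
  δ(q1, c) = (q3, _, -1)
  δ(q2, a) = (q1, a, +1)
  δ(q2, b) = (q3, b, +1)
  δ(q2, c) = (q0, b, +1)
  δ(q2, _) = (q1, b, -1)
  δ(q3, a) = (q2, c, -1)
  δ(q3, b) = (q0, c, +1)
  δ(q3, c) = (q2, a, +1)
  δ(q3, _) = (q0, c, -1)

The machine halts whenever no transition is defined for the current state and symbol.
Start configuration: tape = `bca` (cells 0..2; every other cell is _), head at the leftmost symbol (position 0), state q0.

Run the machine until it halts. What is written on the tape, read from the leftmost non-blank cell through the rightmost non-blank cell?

state=q0 head=0 tape=[b]ca___   (q0,b)→(q2,c,+1)
state=q2 head=1 tape=c[c]a___   (q2,c)→(q0,b,+1)
state=q0 head=2 tape=cb[a]___   (q0,a)→(q3,_,-1)
state=q3 head=1 tape=c[b]____   (q3,b)→(q0,c,+1)
state=q0 head=2 tape=cc[_]___   (q0,_)→(q3,b,-1)
state=q3 head=1 tape=c[c]b___   (q3,c)→(q2,a,+1)
state=q2 head=2 tape=ca[b]___   (q2,b)→(q3,b,+1)
state=q3 head=3 tape=cab[_]__   (q3,_)→(q0,c,-1)
state=q0 head=2 tape=ca[b]c__   (q0,b)→(q2,c,+1)
state=q2 head=3 tape=cac[c]__   (q2,c)→(q0,b,+1)
state=q0 head=4 tape=cacb[_]_   (q0,_)→(q3,b,-1)
state=q3 head=3 tape=cac[b]b_   (q3,b)→(q0,c,+1)
state=q0 head=4 tape=cacc[b]_   (q0,b)→(q2,c,+1)
state=q2 head=5 tape=caccc[_]   (q2,_)→(q1,b,-1)
state=q1 head=4 tape=cacc[c]b   (q1,c)→(q3,_,-1)
state=q3 head=3 tape=cac[c]_b   (q3,c)→(q2,a,+1)
state=q2 head=4 tape=caca[_]b   (q2,_)→(q1,b,-1)
state=q1 head=3 tape=cac[a]bb   (q1,a)→(q1,a,+1)
state=q1 head=4 tape=caca[b]b   (q1,b)→(q2,c,-1)
state=q2 head=3 tape=cac[a]cb   (q2,a)→(q1,a,+1)
state=q1 head=4 tape=caca[c]b   (q1,c)→(q3,_,-1)
state=q3 head=3 tape=cac[a]_b   (q3,a)→(q2,c,-1)
state=q2 head=2 tape=ca[c]c_b   (q2,c)→(q0,b,+1)
state=q0 head=3 tape=cab[c]_b   (q0,c)→(q1,_,+1)
state=q1 head=4 tape=cab_[_]b
The non-blank tape span at halt is cab__b.

cab__b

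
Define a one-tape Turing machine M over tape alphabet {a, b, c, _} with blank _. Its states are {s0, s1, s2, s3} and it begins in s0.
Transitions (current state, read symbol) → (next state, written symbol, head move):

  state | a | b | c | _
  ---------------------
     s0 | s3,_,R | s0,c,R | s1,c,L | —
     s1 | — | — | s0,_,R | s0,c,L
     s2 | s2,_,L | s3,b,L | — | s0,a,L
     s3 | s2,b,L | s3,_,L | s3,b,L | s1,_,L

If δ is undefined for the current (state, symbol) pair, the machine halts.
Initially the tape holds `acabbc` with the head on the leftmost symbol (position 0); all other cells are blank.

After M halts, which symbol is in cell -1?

c

s0 | __[a]cabbc   read a → write _, move R, go to s3
s3 | ___[c]abbc   read c → write b, move L, go to s3
s3 | __[_]babbc   read _ → write _, move L, go to s1
s1 | _[_]_babbc   read _ → write c, move L, go to s0
s0 | [_]c_babbc
Cell -1 holds c when M halts.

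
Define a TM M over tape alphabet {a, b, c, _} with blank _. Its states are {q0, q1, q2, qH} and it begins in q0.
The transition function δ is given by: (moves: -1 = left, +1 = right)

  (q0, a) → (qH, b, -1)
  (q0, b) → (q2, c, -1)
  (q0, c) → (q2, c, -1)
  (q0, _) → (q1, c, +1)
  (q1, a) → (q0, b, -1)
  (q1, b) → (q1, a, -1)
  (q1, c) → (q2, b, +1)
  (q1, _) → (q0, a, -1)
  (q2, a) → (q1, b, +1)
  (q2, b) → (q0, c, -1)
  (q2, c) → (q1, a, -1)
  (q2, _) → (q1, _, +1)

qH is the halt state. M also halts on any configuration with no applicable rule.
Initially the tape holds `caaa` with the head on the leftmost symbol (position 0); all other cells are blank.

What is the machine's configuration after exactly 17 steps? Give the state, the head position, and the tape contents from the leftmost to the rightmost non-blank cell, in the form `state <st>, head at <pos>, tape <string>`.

state q1, head at -1, tape cccbba

q0 | __[c]aaa   read c → write c, move -1, go to q2
q2 | _[_]caaa   read _ → write _, move +1, go to q1
q1 | __[c]aaa   read c → write b, move +1, go to q2
q2 | __b[a]aa   read a → write b, move +1, go to q1
q1 | __bb[a]a   read a → write b, move -1, go to q0
q0 | __b[b]ba   read b → write c, move -1, go to q2
q2 | __[b]cba   read b → write c, move -1, go to q0
q0 | _[_]ccba   read _ → write c, move +1, go to q1
q1 | _c[c]cba   read c → write b, move +1, go to q2
q2 | _cb[c]ba   read c → write a, move -1, go to q1
q1 | _c[b]aba   read b → write a, move -1, go to q1
q1 | _[c]aaba   read c → write b, move +1, go to q2
q2 | _b[a]aba   read a → write b, move +1, go to q1
q1 | _bb[a]ba   read a → write b, move -1, go to q0
q0 | _b[b]bba   read b → write c, move -1, go to q2
q2 | _[b]cbba   read b → write c, move -1, go to q0
q0 | [_]ccbba   read _ → write c, move +1, go to q1
q1 | c[c]cbba
After 17 steps: state q1, head at -1, tape cccbba.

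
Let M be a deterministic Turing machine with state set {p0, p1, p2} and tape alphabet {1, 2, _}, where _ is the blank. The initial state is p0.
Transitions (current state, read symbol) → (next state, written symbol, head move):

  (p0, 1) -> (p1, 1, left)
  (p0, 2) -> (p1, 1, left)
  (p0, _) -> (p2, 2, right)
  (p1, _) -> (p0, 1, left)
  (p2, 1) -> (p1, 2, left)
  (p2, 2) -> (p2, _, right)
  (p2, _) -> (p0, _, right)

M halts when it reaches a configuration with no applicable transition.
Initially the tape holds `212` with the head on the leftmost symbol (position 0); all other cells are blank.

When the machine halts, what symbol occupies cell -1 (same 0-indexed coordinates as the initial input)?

state=p0 head=0 tape=__[2]12   (p0,2)→(p1,1,left)
state=p1 head=-1 tape=_[_]112   (p1,_)→(p0,1,left)
state=p0 head=-2 tape=[_]1112   (p0,_)→(p2,2,right)
state=p2 head=-1 tape=2[1]112   (p2,1)→(p1,2,left)
state=p1 head=-2 tape=[2]2112
Cell -1 holds 2 when M halts.

2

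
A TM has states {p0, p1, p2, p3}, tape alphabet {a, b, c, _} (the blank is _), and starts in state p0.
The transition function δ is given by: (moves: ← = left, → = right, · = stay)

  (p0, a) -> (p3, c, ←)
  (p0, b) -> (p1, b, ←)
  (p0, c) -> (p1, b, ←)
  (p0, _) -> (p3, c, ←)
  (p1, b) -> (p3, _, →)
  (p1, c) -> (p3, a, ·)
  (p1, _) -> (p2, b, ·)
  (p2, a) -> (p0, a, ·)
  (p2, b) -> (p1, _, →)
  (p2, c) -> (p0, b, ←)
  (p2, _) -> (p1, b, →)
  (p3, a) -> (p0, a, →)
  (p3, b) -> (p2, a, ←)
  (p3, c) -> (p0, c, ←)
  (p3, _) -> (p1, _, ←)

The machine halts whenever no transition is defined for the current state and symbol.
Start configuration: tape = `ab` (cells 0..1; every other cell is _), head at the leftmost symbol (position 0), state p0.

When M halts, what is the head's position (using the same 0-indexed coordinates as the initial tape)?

0

state=p0 head=0 tape=__[a]b   (p0,a)→(p3,c,←)
state=p3 head=-1 tape=_[_]cb   (p3,_)→(p1,_,←)
state=p1 head=-2 tape=[_]_cb   (p1,_)→(p2,b,·)
state=p2 head=-2 tape=[b]_cb   (p2,b)→(p1,_,→)
state=p1 head=-1 tape=_[_]cb   (p1,_)→(p2,b,·)
state=p2 head=-1 tape=_[b]cb   (p2,b)→(p1,_,→)
state=p1 head=0 tape=__[c]b   (p1,c)→(p3,a,·)
state=p3 head=0 tape=__[a]b   (p3,a)→(p0,a,→)
state=p0 head=1 tape=__a[b]   (p0,b)→(p1,b,←)
state=p1 head=0 tape=__[a]b
At halt the head is at cell 0.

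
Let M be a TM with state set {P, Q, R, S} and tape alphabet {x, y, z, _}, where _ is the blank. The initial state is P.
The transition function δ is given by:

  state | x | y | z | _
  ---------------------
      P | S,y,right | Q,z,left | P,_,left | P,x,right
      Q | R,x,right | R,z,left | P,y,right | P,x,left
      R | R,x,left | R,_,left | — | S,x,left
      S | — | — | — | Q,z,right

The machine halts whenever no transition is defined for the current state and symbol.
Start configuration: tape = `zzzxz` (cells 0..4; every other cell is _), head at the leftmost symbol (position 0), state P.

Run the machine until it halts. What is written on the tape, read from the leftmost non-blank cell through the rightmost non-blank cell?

P | _[z]zzxz   read z → write _, move left, go to P
P | [_]_zzxz   read _ → write x, move right, go to P
P | x[_]zzxz   read _ → write x, move right, go to P
P | xx[z]zxz   read z → write _, move left, go to P
P | x[x]_zxz   read x → write y, move right, go to S
S | xy[_]zxz   read _ → write z, move right, go to Q
Q | xyz[z]xz   read z → write y, move right, go to P
P | xyzy[x]z   read x → write y, move right, go to S
S | xyzyy[z]
The non-blank tape span at halt is xyzyyz.

xyzyyz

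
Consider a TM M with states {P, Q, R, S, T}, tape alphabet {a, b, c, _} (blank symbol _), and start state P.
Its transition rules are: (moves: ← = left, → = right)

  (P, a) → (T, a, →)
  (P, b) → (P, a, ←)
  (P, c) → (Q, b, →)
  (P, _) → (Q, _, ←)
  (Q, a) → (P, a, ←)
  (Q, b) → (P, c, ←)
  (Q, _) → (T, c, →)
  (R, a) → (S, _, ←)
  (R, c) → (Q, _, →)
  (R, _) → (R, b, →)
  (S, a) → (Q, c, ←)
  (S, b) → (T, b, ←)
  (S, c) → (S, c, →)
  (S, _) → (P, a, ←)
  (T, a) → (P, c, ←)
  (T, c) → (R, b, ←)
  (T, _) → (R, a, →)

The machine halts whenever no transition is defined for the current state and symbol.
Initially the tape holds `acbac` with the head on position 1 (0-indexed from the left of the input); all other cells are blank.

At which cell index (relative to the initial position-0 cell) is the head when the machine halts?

P | ___a[c]bac   read c → write b, move →, go to Q
Q | ___ab[b]ac   read b → write c, move ←, go to P
P | ___a[b]cac   read b → write a, move ←, go to P
P | ___[a]acac   read a → write a, move →, go to T
T | ___a[a]cac   read a → write c, move ←, go to P
P | ___[a]ccac   read a → write a, move →, go to T
T | ___a[c]cac   read c → write b, move ←, go to R
R | ___[a]bcac   read a → write _, move ←, go to S
S | __[_]_bcac   read _ → write a, move ←, go to P
P | _[_]a_bcac   read _ → write _, move ←, go to Q
Q | [_]_a_bcac   read _ → write c, move →, go to T
T | c[_]a_bcac   read _ → write a, move →, go to R
R | ca[a]_bcac   read a → write _, move ←, go to S
S | c[a]__bcac   read a → write c, move ←, go to Q
Q | [c]c__bcac
At halt the head is at cell -3.

-3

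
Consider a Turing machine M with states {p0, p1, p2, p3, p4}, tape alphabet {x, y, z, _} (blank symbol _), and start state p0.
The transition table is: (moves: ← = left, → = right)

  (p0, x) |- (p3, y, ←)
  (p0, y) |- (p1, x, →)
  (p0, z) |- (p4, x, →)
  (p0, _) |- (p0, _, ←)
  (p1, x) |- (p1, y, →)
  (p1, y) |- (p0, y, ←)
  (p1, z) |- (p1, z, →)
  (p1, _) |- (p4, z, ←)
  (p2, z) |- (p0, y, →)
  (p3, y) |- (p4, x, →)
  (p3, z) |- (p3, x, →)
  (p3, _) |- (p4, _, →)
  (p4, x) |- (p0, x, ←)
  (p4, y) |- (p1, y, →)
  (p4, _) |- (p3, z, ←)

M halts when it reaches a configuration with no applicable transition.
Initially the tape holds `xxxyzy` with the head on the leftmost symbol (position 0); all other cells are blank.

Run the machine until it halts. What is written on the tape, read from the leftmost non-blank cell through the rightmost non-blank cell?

yxyyzy

p0 | _[x]xxyzy   read x → write y, move ←, go to p3
p3 | [_]yxxyzy   read _ → write _, move →, go to p4
p4 | _[y]xxyzy   read y → write y, move →, go to p1
p1 | _y[x]xyzy   read x → write y, move →, go to p1
p1 | _yy[x]yzy   read x → write y, move →, go to p1
p1 | _yyy[y]zy   read y → write y, move ←, go to p0
p0 | _yy[y]yzy   read y → write x, move →, go to p1
p1 | _yyx[y]zy   read y → write y, move ←, go to p0
p0 | _yy[x]yzy   read x → write y, move ←, go to p3
p3 | _y[y]yyzy   read y → write x, move →, go to p4
p4 | _yx[y]yzy   read y → write y, move →, go to p1
p1 | _yxy[y]zy   read y → write y, move ←, go to p0
p0 | _yx[y]yzy   read y → write x, move →, go to p1
p1 | _yxx[y]zy   read y → write y, move ←, go to p0
p0 | _yx[x]yzy   read x → write y, move ←, go to p3
p3 | _y[x]yyzy
The non-blank tape span at halt is yxyyzy.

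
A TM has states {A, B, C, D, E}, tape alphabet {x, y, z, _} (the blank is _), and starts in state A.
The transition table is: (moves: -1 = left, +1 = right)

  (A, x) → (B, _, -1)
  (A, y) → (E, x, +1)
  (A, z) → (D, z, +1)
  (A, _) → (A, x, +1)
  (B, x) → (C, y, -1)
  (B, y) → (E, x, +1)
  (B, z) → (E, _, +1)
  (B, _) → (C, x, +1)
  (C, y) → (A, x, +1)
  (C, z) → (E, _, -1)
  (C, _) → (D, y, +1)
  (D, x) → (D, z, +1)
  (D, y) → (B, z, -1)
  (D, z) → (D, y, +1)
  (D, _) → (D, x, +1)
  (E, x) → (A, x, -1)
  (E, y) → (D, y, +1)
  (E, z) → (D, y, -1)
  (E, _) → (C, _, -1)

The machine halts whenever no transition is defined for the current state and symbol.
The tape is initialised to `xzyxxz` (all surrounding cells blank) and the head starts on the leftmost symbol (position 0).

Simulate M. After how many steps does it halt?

24

state=A head=0 tape=_[x]zyxxz   (A,x)→(B,_,-1)
state=B head=-1 tape=[_]_zyxxz   (B,_)→(C,x,+1)
state=C head=0 tape=x[_]zyxxz   (C,_)→(D,y,+1)
state=D head=1 tape=xy[z]yxxz   (D,z)→(D,y,+1)
state=D head=2 tape=xyy[y]xxz   (D,y)→(B,z,-1)
state=B head=1 tape=xy[y]zxxz   (B,y)→(E,x,+1)
state=E head=2 tape=xyx[z]xxz   (E,z)→(D,y,-1)
state=D head=1 tape=xy[x]yxxz   (D,x)→(D,z,+1)
state=D head=2 tape=xyz[y]xxz   (D,y)→(B,z,-1)
state=B head=1 tape=xy[z]zxxz   (B,z)→(E,_,+1)
state=E head=2 tape=xy_[z]xxz   (E,z)→(D,y,-1)
state=D head=1 tape=xy[_]yxxz   (D,_)→(D,x,+1)
state=D head=2 tape=xyx[y]xxz   (D,y)→(B,z,-1)
state=B head=1 tape=xy[x]zxxz   (B,x)→(C,y,-1)
state=C head=0 tape=x[y]yzxxz   (C,y)→(A,x,+1)
state=A head=1 tape=xx[y]zxxz   (A,y)→(E,x,+1)
state=E head=2 tape=xxx[z]xxz   (E,z)→(D,y,-1)
state=D head=1 tape=xx[x]yxxz   (D,x)→(D,z,+1)
state=D head=2 tape=xxz[y]xxz   (D,y)→(B,z,-1)
state=B head=1 tape=xx[z]zxxz   (B,z)→(E,_,+1)
state=E head=2 tape=xx_[z]xxz   (E,z)→(D,y,-1)
state=D head=1 tape=xx[_]yxxz   (D,_)→(D,x,+1)
state=D head=2 tape=xxx[y]xxz   (D,y)→(B,z,-1)
state=B head=1 tape=xx[x]zxxz   (B,x)→(C,y,-1)
state=C head=0 tape=x[x]yzxxz
M halts after 24 transitions.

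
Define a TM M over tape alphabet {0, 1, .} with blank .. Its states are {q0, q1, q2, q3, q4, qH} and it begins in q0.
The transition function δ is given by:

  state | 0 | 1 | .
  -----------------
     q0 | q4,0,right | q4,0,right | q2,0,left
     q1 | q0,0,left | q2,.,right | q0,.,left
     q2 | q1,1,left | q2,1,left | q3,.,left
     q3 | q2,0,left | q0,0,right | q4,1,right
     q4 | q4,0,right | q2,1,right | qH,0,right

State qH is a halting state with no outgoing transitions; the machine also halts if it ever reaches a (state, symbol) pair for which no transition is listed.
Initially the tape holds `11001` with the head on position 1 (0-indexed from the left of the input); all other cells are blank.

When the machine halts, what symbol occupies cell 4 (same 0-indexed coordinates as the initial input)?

.

state=q0 head=1 tape=....1[1]001.   (q0,1)→(q4,0,right)
state=q4 head=2 tape=....10[0]01.   (q4,0)→(q4,0,right)
state=q4 head=3 tape=....100[0]1.   (q4,0)→(q4,0,right)
state=q4 head=4 tape=....1000[1].   (q4,1)→(q2,1,right)
state=q2 head=5 tape=....10001[.]   (q2,.)→(q3,.,left)
state=q3 head=4 tape=....1000[1].   (q3,1)→(q0,0,right)
state=q0 head=5 tape=....10000[.]   (q0,.)→(q2,0,left)
state=q2 head=4 tape=....1000[0]0   (q2,0)→(q1,1,left)
state=q1 head=3 tape=....100[0]10   (q1,0)→(q0,0,left)
state=q0 head=2 tape=....10[0]010   (q0,0)→(q4,0,right)
state=q4 head=3 tape=....100[0]10   (q4,0)→(q4,0,right)
state=q4 head=4 tape=....1000[1]0   (q4,1)→(q2,1,right)
state=q2 head=5 tape=....10001[0]   (q2,0)→(q1,1,left)
state=q1 head=4 tape=....1000[1]1   (q1,1)→(q2,.,right)
state=q2 head=5 tape=....1000.[1]   (q2,1)→(q2,1,left)
state=q2 head=4 tape=....1000[.]1   (q2,.)→(q3,.,left)
state=q3 head=3 tape=....100[0].1   (q3,0)→(q2,0,left)
state=q2 head=2 tape=....10[0]0.1   (q2,0)→(q1,1,left)
state=q1 head=1 tape=....1[0]10.1   (q1,0)→(q0,0,left)
state=q0 head=0 tape=....[1]010.1   (q0,1)→(q4,0,right)
state=q4 head=1 tape=....0[0]10.1   (q4,0)→(q4,0,right)
state=q4 head=2 tape=....00[1]0.1   (q4,1)→(q2,1,right)
state=q2 head=3 tape=....001[0].1   (q2,0)→(q1,1,left)
state=q1 head=2 tape=....00[1]1.1   (q1,1)→(q2,.,right)
state=q2 head=3 tape=....00.[1].1   (q2,1)→(q2,1,left)
state=q2 head=2 tape=....00[.]1.1   (q2,.)→(q3,.,left)
state=q3 head=1 tape=....0[0].1.1   (q3,0)→(q2,0,left)
state=q2 head=0 tape=....[0]0.1.1   (q2,0)→(q1,1,left)
state=q1 head=-1 tape=...[.]10.1.1   (q1,.)→(q0,.,left)
state=q0 head=-2 tape=..[.].10.1.1   (q0,.)→(q2,0,left)
state=q2 head=-3 tape=.[.]0.10.1.1   (q2,.)→(q3,.,left)
state=q3 head=-4 tape=[.].0.10.1.1   (q3,.)→(q4,1,right)
state=q4 head=-3 tape=1[.]0.10.1.1   (q4,.)→(qH,0,right)
state=qH head=-2 tape=10[0].10.1.1
Cell 4 holds . when M halts.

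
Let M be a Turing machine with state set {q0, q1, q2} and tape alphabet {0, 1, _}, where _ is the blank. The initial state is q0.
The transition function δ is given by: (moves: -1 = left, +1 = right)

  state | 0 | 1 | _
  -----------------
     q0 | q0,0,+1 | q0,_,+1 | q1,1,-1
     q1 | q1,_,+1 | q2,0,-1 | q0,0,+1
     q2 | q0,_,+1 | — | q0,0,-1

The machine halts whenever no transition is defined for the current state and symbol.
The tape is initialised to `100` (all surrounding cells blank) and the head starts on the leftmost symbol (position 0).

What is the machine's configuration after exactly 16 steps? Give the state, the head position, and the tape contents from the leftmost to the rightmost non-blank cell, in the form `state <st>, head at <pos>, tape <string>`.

state q0, head at 4, tape 0000

state=q0 head=0 tape=[1]00__   (q0,1)→(q0,_,+1)
state=q0 head=1 tape=_[0]0__   (q0,0)→(q0,0,+1)
state=q0 head=2 tape=_0[0]__   (q0,0)→(q0,0,+1)
state=q0 head=3 tape=_00[_]_   (q0,_)→(q1,1,-1)
state=q1 head=2 tape=_0[0]1_   (q1,0)→(q1,_,+1)
state=q1 head=3 tape=_0_[1]_   (q1,1)→(q2,0,-1)
state=q2 head=2 tape=_0[_]0_   (q2,_)→(q0,0,-1)
state=q0 head=1 tape=_[0]00_   (q0,0)→(q0,0,+1)
state=q0 head=2 tape=_0[0]0_   (q0,0)→(q0,0,+1)
state=q0 head=3 tape=_00[0]_   (q0,0)→(q0,0,+1)
state=q0 head=4 tape=_000[_]   (q0,_)→(q1,1,-1)
state=q1 head=3 tape=_00[0]1   (q1,0)→(q1,_,+1)
state=q1 head=4 tape=_00_[1]   (q1,1)→(q2,0,-1)
state=q2 head=3 tape=_00[_]0   (q2,_)→(q0,0,-1)
state=q0 head=2 tape=_0[0]00   (q0,0)→(q0,0,+1)
state=q0 head=3 tape=_00[0]0   (q0,0)→(q0,0,+1)
state=q0 head=4 tape=_000[0]
After 16 steps: state q0, head at 4, tape 0000.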